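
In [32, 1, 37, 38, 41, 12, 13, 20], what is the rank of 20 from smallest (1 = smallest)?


Sort ascending: [1, 12, 13, 20, 32, 37, 38, 41]
Find 20 in the sorted list.
20 is at position 4 (1-indexed).
Final answer: 4


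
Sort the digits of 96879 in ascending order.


The number 96879 has digits: 9, 6, 8, 7, 9
Sorted: 6, 7, 8, 9, 9
Joining the sorted digits gives the result.
Final answer: 67899


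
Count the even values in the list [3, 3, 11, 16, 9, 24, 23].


Check each element:
  3 is odd
  3 is odd
  11 is odd
  16 is even
  9 is odd
  24 is even
  23 is odd
Evens: [16, 24]
Count of evens = 2
Final answer: 2


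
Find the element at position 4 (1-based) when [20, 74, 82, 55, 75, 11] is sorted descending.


Sort descending: [82, 75, 74, 55, 20, 11]
The 4th element (1-indexed) is at index 3.
Value = 55
Final answer: 55


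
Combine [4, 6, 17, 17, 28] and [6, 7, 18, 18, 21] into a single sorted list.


List A: [4, 6, 17, 17, 28]
List B: [6, 7, 18, 18, 21]
Repeatedly compare the front elements and take the smaller:
  4 vs 6 -> take 4
  6 vs 6 -> take 6
  17 vs 6 -> take 6
  17 vs 7 -> take 7
  17 vs 18 -> take 17
  17 vs 18 -> take 17
  28 vs 18 -> take 18
  28 vs 18 -> take 18
  28 vs 21 -> take 21
  B is exhausted; append the rest of A: [28]
Final answer: [4, 6, 6, 7, 17, 17, 18, 18, 21, 28]


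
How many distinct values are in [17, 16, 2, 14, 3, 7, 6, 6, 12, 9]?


List all unique values:
Distinct values: [2, 3, 6, 7, 9, 12, 14, 16, 17]
Count = 9
Final answer: 9


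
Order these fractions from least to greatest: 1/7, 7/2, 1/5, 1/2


Convert to decimal for comparison:
  1/7 = 0.1429
  7/2 = 3.5
  1/5 = 0.2
  1/2 = 0.5
Decimals in increasing order: 0.1429 < 0.2 < 0.5 < 3.5
Writing each back as its fraction gives the sorted order.
Final answer: 1/7, 1/5, 1/2, 7/2


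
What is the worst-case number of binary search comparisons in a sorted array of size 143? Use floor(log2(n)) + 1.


Binary search halves the search space each step.
Maximum comparisons = floor(log2(143)) + 1
log2(143) = 7.1599
floor(log2(143)) = 7, so 7 + 1 = 8
Final answer: 8


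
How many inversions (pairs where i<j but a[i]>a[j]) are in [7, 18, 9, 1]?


For each element, count the later elements that are smaller than it:
  7 (index 0): smaller elements after it = [1] -> 1
  18 (index 1): smaller elements after it = [9, 1] -> 2
  9 (index 2): smaller elements after it = [1] -> 1
Total inversions = 1 + 2 + 1 = 4
Final answer: 4


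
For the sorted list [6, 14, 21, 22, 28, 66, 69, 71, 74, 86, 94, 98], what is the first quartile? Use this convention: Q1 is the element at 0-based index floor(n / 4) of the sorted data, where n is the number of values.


The list has n = 12 elements.
Q1 index = floor(12 / 4) = floor(3) = 3
Counting from index 0 in the sorted data, the element at index 3 is 22.
Final answer: 22


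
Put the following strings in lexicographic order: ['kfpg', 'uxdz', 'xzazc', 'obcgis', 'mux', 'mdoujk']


Compare strings character by character (the first differing letter decides):
  'kfpg' < 'mdoujk' since 'k' < 'm' at position 1
  'mdoujk' < 'mux' since 'd' < 'u' at position 2
  'mux' < 'obcgis' since 'm' < 'o' at position 1
  'obcgis' < 'uxdz' since 'o' < 'u' at position 1
  'uxdz' < 'xzazc' since 'u' < 'x' at position 1
Chaining these comparisons gives the alphabetical order.
Final answer: ['kfpg', 'mdoujk', 'mux', 'obcgis', 'uxdz', 'xzazc']


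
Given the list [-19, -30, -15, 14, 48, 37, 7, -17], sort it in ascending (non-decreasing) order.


Original list: [-19, -30, -15, 14, 48, 37, 7, -17]
Repeatedly take the smallest remaining element:
  Remaining [-19, -30, -15, 14, 48, 37, 7, -17] -> smallest is -30
  Remaining [-19, -15, 14, 48, 37, 7, -17] -> smallest is -19
  Remaining [-15, 14, 48, 37, 7, -17] -> smallest is -17
  Remaining [-15, 14, 48, 37, 7] -> smallest is -15
  Remaining [14, 48, 37, 7] -> smallest is 7
  Remaining [14, 48, 37] -> smallest is 14
  Remaining [48, 37] -> smallest is 37
  Remaining [48] -> smallest is 48
Collecting the picks in order gives the sorted list.
Final answer: [-30, -19, -17, -15, 7, 14, 37, 48]


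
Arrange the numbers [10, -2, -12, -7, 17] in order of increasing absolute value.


Compute absolute values:
  |10| = 10
  |-2| = 2
  |-12| = 12
  |-7| = 7
  |17| = 17
Absolute values in increasing order: 2 < 7 < 10 < 12 < 17
Listing the original numbers in that order gives the answer.
Final answer: [-2, -7, 10, -12, 17]


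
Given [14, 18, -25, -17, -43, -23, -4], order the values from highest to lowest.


Original list: [14, 18, -25, -17, -43, -23, -4]
Repeatedly take the largest remaining element:
  Remaining [14, 18, -25, -17, -43, -23, -4] -> largest is 18
  Remaining [14, -25, -17, -43, -23, -4] -> largest is 14
  Remaining [-25, -17, -43, -23, -4] -> largest is -4
  Remaining [-25, -17, -43, -23] -> largest is -17
  Remaining [-25, -43, -23] -> largest is -23
  Remaining [-25, -43] -> largest is -25
  Remaining [-43] -> largest is -43
Collecting the picks in order gives the descending list.
Final answer: [18, 14, -4, -17, -23, -25, -43]


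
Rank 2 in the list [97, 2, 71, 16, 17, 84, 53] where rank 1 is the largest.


Sort descending: [97, 84, 71, 53, 17, 16, 2]
Find 2 in the sorted list.
2 is at position 7.
Final answer: 7


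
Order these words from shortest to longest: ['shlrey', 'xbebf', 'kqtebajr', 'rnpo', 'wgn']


Compute lengths:
  'shlrey' has length 6
  'xbebf' has length 5
  'kqtebajr' has length 8
  'rnpo' has length 4
  'wgn' has length 3
Lengths in increasing order: 3 < 4 < 5 < 6 < 8
Listing the words in that order gives the answer.
Final answer: ['wgn', 'rnpo', 'xbebf', 'shlrey', 'kqtebajr']


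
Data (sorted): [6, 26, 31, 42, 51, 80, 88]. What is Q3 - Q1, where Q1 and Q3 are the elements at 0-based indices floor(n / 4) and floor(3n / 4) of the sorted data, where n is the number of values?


The data has n = 7 elements.
Q1 index = floor(7 / 4) = floor(1.75) = 1; Q3 index = floor(3 * 7 / 4) = floor(5.25) = 5
Q1 = element at index 1 = 26
Q3 = element at index 5 = 80
IQR = 80 - 26 = 54
Final answer: 54


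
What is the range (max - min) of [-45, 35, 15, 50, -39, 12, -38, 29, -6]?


Maximum value: 50
Minimum value: -45
Range = 50 - (-45) = 95
Final answer: 95


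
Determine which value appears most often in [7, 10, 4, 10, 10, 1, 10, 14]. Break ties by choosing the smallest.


Count the frequency of each value:
  1 appears 1 time(s)
  4 appears 1 time(s)
  7 appears 1 time(s)
  10 appears 4 time(s)
  14 appears 1 time(s)
Maximum frequency is 4.
Only 10 reaches that frequency, so it is the mode.
Final answer: 10


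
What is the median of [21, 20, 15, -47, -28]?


First, sort the list: [-47, -28, 15, 20, 21]
The list has 5 elements (odd count).
The middle index is 2 (0-based), and the element there is 15.
Final answer: 15


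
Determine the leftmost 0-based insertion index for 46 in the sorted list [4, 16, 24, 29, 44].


List is sorted: [4, 16, 24, 29, 44]
We need the leftmost position where 46 can be inserted, i.e. the first index whose element is >= 46 (or the end of the list if none is).
Binary search with low=0, high=5 (0-based indices):
  low=0, high=5, mid=2: a[2]=24 < 46, so low = 3
  low=3, high=5, mid=4: a[4]=44 < 46, so low = 5
Now low = high = 5, so the insertion index is 5.
Final answer: 5


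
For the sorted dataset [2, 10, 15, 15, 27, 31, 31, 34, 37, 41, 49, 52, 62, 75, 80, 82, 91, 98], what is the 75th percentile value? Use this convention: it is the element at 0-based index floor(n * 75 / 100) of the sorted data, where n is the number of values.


The dataset has n = 18 elements.
Index = floor(18 * 75 / 100) = floor(1350 / 100) = floor(13.5) = 13
Counting from index 0 in the sorted data, the element at index 13 is 75.
Final answer: 75


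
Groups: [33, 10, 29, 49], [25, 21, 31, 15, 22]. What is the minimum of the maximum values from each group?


Find max of each group:
  Group 1: [33, 10, 29, 49] -> max = 49
  Group 2: [25, 21, 31, 15, 22] -> max = 31
Maxes: [49, 31]
Minimum of maxes = 31
Final answer: 31


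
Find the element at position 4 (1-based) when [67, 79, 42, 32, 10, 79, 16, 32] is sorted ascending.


Sort ascending: [10, 16, 32, 32, 42, 67, 79, 79]
The 4th element (1-indexed) is at index 3.
Value = 32
Final answer: 32


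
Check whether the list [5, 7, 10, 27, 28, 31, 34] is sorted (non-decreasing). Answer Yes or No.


Check consecutive pairs:
  5 <= 7? True
  7 <= 10? True
  10 <= 27? True
  27 <= 28? True
  28 <= 31? True
  31 <= 34? True
Every consecutive pair is in order, so the list is non-decreasing.
Final answer: Yes


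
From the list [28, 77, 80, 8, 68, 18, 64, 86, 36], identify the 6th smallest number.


Sort ascending: [8, 18, 28, 36, 64, 68, 77, 80, 86]
The 6th element (1-indexed) is at index 5.
Value = 68
Final answer: 68


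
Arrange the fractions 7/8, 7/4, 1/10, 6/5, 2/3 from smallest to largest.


Convert to decimal for comparison:
  7/8 = 0.875
  7/4 = 1.75
  1/10 = 0.1
  6/5 = 1.2
  2/3 = 0.6667
Decimals in increasing order: 0.1 < 0.6667 < 0.875 < 1.2 < 1.75
Writing each back as its fraction gives the sorted order.
Final answer: 1/10, 2/3, 7/8, 6/5, 7/4


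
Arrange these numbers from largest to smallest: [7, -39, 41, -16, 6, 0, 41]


Original list: [7, -39, 41, -16, 6, 0, 41]
Repeatedly take the largest remaining element:
  Remaining [7, -39, 41, -16, 6, 0, 41] -> largest is 41
  Remaining [7, -39, -16, 6, 0, 41] -> largest is 41
  Remaining [7, -39, -16, 6, 0] -> largest is 7
  Remaining [-39, -16, 6, 0] -> largest is 6
  Remaining [-39, -16, 0] -> largest is 0
  Remaining [-39, -16] -> largest is -16
  Remaining [-39] -> largest is -39
Collecting the picks in order gives the descending list.
Final answer: [41, 41, 7, 6, 0, -16, -39]


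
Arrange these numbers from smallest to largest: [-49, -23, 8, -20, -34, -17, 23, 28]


Original list: [-49, -23, 8, -20, -34, -17, 23, 28]
Repeatedly take the smallest remaining element:
  Remaining [-49, -23, 8, -20, -34, -17, 23, 28] -> smallest is -49
  Remaining [-23, 8, -20, -34, -17, 23, 28] -> smallest is -34
  Remaining [-23, 8, -20, -17, 23, 28] -> smallest is -23
  Remaining [8, -20, -17, 23, 28] -> smallest is -20
  Remaining [8, -17, 23, 28] -> smallest is -17
  Remaining [8, 23, 28] -> smallest is 8
  Remaining [23, 28] -> smallest is 23
  Remaining [28] -> smallest is 28
Collecting the picks in order gives the sorted list.
Final answer: [-49, -34, -23, -20, -17, 8, 23, 28]


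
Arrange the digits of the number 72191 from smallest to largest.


The number 72191 has digits: 7, 2, 1, 9, 1
Sorted: 1, 1, 2, 7, 9
Joining the sorted digits gives the result.
Final answer: 11279


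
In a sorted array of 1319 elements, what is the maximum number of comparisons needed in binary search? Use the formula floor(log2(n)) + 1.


Binary search halves the search space each step.
Maximum comparisons = floor(log2(1319)) + 1
log2(1319) = 10.3652
floor(log2(1319)) = 10, so 10 + 1 = 11
Final answer: 11


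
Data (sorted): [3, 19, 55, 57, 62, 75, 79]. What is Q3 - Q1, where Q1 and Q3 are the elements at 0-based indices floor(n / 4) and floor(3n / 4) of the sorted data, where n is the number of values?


The data has n = 7 elements.
Q1 index = floor(7 / 4) = floor(1.75) = 1; Q3 index = floor(3 * 7 / 4) = floor(5.25) = 5
Q1 = element at index 1 = 19
Q3 = element at index 5 = 75
IQR = 75 - 19 = 56
Final answer: 56


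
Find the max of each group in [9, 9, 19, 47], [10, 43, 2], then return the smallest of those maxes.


Find max of each group:
  Group 1: [9, 9, 19, 47] -> max = 47
  Group 2: [10, 43, 2] -> max = 43
Maxes: [47, 43]
Minimum of maxes = 43
Final answer: 43


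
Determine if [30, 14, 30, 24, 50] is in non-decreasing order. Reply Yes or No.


Check consecutive pairs:
  30 <= 14? False
  14 <= 30? True
  30 <= 24? False
  24 <= 50? True
2 consecutive pair(s) are out of order, so the list is not sorted.
Final answer: No


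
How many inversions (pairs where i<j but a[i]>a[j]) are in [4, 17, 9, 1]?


For each element, count the later elements that are smaller than it:
  4 (index 0): smaller elements after it = [1] -> 1
  17 (index 1): smaller elements after it = [9, 1] -> 2
  9 (index 2): smaller elements after it = [1] -> 1
Total inversions = 1 + 2 + 1 = 4
Final answer: 4


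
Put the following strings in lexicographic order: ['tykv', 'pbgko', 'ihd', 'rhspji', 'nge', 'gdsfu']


Compare strings character by character (the first differing letter decides):
  'gdsfu' < 'ihd' since 'g' < 'i' at position 1
  'ihd' < 'nge' since 'i' < 'n' at position 1
  'nge' < 'pbgko' since 'n' < 'p' at position 1
  'pbgko' < 'rhspji' since 'p' < 'r' at position 1
  'rhspji' < 'tykv' since 'r' < 't' at position 1
Chaining these comparisons gives the alphabetical order.
Final answer: ['gdsfu', 'ihd', 'nge', 'pbgko', 'rhspji', 'tykv']


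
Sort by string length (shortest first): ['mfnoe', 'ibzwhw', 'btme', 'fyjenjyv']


Compute lengths:
  'mfnoe' has length 5
  'ibzwhw' has length 6
  'btme' has length 4
  'fyjenjyv' has length 8
Lengths in increasing order: 4 < 5 < 6 < 8
Listing the words in that order gives the answer.
Final answer: ['btme', 'mfnoe', 'ibzwhw', 'fyjenjyv']


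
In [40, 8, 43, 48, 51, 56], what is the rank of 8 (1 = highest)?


Sort descending: [56, 51, 48, 43, 40, 8]
Find 8 in the sorted list.
8 is at position 6.
Final answer: 6


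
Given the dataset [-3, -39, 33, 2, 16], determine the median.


First, sort the list: [-39, -3, 2, 16, 33]
The list has 5 elements (odd count).
The middle index is 2 (0-based), and the element there is 2.
Final answer: 2


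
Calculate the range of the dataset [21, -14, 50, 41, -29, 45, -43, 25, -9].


Maximum value: 50
Minimum value: -43
Range = 50 - (-43) = 93
Final answer: 93


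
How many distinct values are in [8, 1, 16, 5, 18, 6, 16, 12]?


List all unique values:
Distinct values: [1, 5, 6, 8, 12, 16, 18]
Count = 7
Final answer: 7


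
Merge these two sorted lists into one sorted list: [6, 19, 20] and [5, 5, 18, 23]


List A: [6, 19, 20]
List B: [5, 5, 18, 23]
Repeatedly compare the front elements and take the smaller:
  6 vs 5 -> take 5
  6 vs 5 -> take 5
  6 vs 18 -> take 6
  19 vs 18 -> take 18
  19 vs 23 -> take 19
  20 vs 23 -> take 20
  A is exhausted; append the rest of B: [23]
Final answer: [5, 5, 6, 18, 19, 20, 23]


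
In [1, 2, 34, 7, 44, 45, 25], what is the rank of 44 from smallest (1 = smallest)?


Sort ascending: [1, 2, 7, 25, 34, 44, 45]
Find 44 in the sorted list.
44 is at position 6 (1-indexed).
Final answer: 6


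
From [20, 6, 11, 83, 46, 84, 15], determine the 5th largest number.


Sort descending: [84, 83, 46, 20, 15, 11, 6]
The 5th element (1-indexed) is at index 4.
Value = 15
Final answer: 15


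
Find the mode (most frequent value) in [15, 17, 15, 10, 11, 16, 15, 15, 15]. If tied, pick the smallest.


Count the frequency of each value:
  10 appears 1 time(s)
  11 appears 1 time(s)
  15 appears 5 time(s)
  16 appears 1 time(s)
  17 appears 1 time(s)
Maximum frequency is 5.
Only 15 reaches that frequency, so it is the mode.
Final answer: 15


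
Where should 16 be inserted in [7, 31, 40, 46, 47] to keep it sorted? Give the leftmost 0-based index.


List is sorted: [7, 31, 40, 46, 47]
We need the leftmost position where 16 can be inserted, i.e. the first index whose element is >= 16 (or the end of the list if none is).
Binary search with low=0, high=5 (0-based indices):
  low=0, high=5, mid=2: a[2]=40 >= 16, so high = 2
  low=0, high=2, mid=1: a[1]=31 >= 16, so high = 1
  low=0, high=1, mid=0: a[0]=7 < 16, so low = 1
Now low = high = 1, so the insertion index is 1.
Final answer: 1


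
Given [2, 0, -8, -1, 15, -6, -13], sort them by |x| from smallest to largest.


Compute absolute values:
  |2| = 2
  |0| = 0
  |-8| = 8
  |-1| = 1
  |15| = 15
  |-6| = 6
  |-13| = 13
Absolute values in increasing order: 0 < 1 < 2 < 6 < 8 < 13 < 15
Listing the original numbers in that order gives the answer.
Final answer: [0, -1, 2, -6, -8, -13, 15]


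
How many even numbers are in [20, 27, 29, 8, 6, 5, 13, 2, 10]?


Check each element:
  20 is even
  27 is odd
  29 is odd
  8 is even
  6 is even
  5 is odd
  13 is odd
  2 is even
  10 is even
Evens: [20, 8, 6, 2, 10]
Count of evens = 5
Final answer: 5


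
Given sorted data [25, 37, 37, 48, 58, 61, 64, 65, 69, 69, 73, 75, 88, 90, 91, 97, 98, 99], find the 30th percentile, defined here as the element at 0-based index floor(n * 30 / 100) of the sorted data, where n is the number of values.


The dataset has n = 18 elements.
Index = floor(18 * 30 / 100) = floor(540 / 100) = floor(5.4) = 5
Counting from index 0 in the sorted data, the element at index 5 is 61.
Final answer: 61


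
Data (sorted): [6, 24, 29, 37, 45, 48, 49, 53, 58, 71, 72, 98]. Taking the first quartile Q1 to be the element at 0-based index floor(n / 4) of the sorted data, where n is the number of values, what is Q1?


The list has n = 12 elements.
Q1 index = floor(12 / 4) = floor(3) = 3
Counting from index 0 in the sorted data, the element at index 3 is 37.
Final answer: 37


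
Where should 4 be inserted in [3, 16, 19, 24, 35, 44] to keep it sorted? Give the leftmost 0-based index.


List is sorted: [3, 16, 19, 24, 35, 44]
We need the leftmost position where 4 can be inserted, i.e. the first index whose element is >= 4 (or the end of the list if none is).
Binary search with low=0, high=6 (0-based indices):
  low=0, high=6, mid=3: a[3]=24 >= 4, so high = 3
  low=0, high=3, mid=1: a[1]=16 >= 4, so high = 1
  low=0, high=1, mid=0: a[0]=3 < 4, so low = 1
Now low = high = 1, so the insertion index is 1.
Final answer: 1


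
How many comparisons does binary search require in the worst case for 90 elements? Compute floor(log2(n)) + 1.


Binary search halves the search space each step.
Maximum comparisons = floor(log2(90)) + 1
log2(90) = 6.4919
floor(log2(90)) = 6, so 6 + 1 = 7
Final answer: 7


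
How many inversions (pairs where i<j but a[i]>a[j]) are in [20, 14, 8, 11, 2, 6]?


For each element, count the later elements that are smaller than it:
  20 (index 0): smaller elements after it = [14, 8, 11, 2, 6] -> 5
  14 (index 1): smaller elements after it = [8, 11, 2, 6] -> 4
  8 (index 2): smaller elements after it = [2, 6] -> 2
  11 (index 3): smaller elements after it = [2, 6] -> 2
  2 (index 4): smaller elements after it = [] -> 0
Total inversions = 5 + 4 + 2 + 2 + 0 = 13
Final answer: 13


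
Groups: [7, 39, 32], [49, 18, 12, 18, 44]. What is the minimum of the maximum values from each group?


Find max of each group:
  Group 1: [7, 39, 32] -> max = 39
  Group 2: [49, 18, 12, 18, 44] -> max = 49
Maxes: [39, 49]
Minimum of maxes = 39
Final answer: 39


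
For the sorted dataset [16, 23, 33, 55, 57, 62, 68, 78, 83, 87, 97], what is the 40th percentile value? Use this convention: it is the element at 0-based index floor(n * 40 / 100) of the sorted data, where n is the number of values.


The dataset has n = 11 elements.
Index = floor(11 * 40 / 100) = floor(440 / 100) = floor(4.4) = 4
Counting from index 0 in the sorted data, the element at index 4 is 57.
Final answer: 57


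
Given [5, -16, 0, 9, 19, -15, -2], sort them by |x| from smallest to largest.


Compute absolute values:
  |5| = 5
  |-16| = 16
  |0| = 0
  |9| = 9
  |19| = 19
  |-15| = 15
  |-2| = 2
Absolute values in increasing order: 0 < 2 < 5 < 9 < 15 < 16 < 19
Listing the original numbers in that order gives the answer.
Final answer: [0, -2, 5, 9, -15, -16, 19]


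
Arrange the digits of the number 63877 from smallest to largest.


The number 63877 has digits: 6, 3, 8, 7, 7
Sorted: 3, 6, 7, 7, 8
Joining the sorted digits gives the result.
Final answer: 36778


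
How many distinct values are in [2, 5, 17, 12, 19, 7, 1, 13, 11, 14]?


List all unique values:
Distinct values: [1, 2, 5, 7, 11, 12, 13, 14, 17, 19]
Count = 10
Final answer: 10


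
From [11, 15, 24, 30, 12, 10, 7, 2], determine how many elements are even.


Check each element:
  11 is odd
  15 is odd
  24 is even
  30 is even
  12 is even
  10 is even
  7 is odd
  2 is even
Evens: [24, 30, 12, 10, 2]
Count of evens = 5
Final answer: 5


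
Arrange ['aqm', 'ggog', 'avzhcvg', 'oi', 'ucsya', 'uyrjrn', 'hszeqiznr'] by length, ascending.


Compute lengths:
  'aqm' has length 3
  'ggog' has length 4
  'avzhcvg' has length 7
  'oi' has length 2
  'ucsya' has length 5
  'uyrjrn' has length 6
  'hszeqiznr' has length 9
Lengths in increasing order: 2 < 3 < 4 < 5 < 6 < 7 < 9
Listing the words in that order gives the answer.
Final answer: ['oi', 'aqm', 'ggog', 'ucsya', 'uyrjrn', 'avzhcvg', 'hszeqiznr']


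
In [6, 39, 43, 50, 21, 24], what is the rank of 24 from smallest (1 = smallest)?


Sort ascending: [6, 21, 24, 39, 43, 50]
Find 24 in the sorted list.
24 is at position 3 (1-indexed).
Final answer: 3


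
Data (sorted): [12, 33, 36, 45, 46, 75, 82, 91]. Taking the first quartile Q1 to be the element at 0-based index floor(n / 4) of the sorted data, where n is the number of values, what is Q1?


The list has n = 8 elements.
Q1 index = floor(8 / 4) = floor(2) = 2
Counting from index 0 in the sorted data, the element at index 2 is 36.
Final answer: 36


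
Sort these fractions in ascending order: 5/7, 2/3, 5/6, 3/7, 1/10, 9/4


Convert to decimal for comparison:
  5/7 = 0.7143
  2/3 = 0.6667
  5/6 = 0.8333
  3/7 = 0.4286
  1/10 = 0.1
  9/4 = 2.25
Decimals in increasing order: 0.1 < 0.4286 < 0.6667 < 0.7143 < 0.8333 < 2.25
Writing each back as its fraction gives the sorted order.
Final answer: 1/10, 3/7, 2/3, 5/7, 5/6, 9/4


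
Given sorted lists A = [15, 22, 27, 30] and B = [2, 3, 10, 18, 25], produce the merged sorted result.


List A: [15, 22, 27, 30]
List B: [2, 3, 10, 18, 25]
Repeatedly compare the front elements and take the smaller:
  15 vs 2 -> take 2
  15 vs 3 -> take 3
  15 vs 10 -> take 10
  15 vs 18 -> take 15
  22 vs 18 -> take 18
  22 vs 25 -> take 22
  27 vs 25 -> take 25
  B is exhausted; append the rest of A: [27, 30]
Final answer: [2, 3, 10, 15, 18, 22, 25, 27, 30]


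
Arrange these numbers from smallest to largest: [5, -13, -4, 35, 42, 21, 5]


Original list: [5, -13, -4, 35, 42, 21, 5]
Repeatedly take the smallest remaining element:
  Remaining [5, -13, -4, 35, 42, 21, 5] -> smallest is -13
  Remaining [5, -4, 35, 42, 21, 5] -> smallest is -4
  Remaining [5, 35, 42, 21, 5] -> smallest is 5
  Remaining [35, 42, 21, 5] -> smallest is 5
  Remaining [35, 42, 21] -> smallest is 21
  Remaining [35, 42] -> smallest is 35
  Remaining [42] -> smallest is 42
Collecting the picks in order gives the sorted list.
Final answer: [-13, -4, 5, 5, 21, 35, 42]


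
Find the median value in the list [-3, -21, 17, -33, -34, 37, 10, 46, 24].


First, sort the list: [-34, -33, -21, -3, 10, 17, 24, 37, 46]
The list has 9 elements (odd count).
The middle index is 4 (0-based), and the element there is 10.
Final answer: 10


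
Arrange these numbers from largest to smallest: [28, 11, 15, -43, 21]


Original list: [28, 11, 15, -43, 21]
Repeatedly take the largest remaining element:
  Remaining [28, 11, 15, -43, 21] -> largest is 28
  Remaining [11, 15, -43, 21] -> largest is 21
  Remaining [11, 15, -43] -> largest is 15
  Remaining [11, -43] -> largest is 11
  Remaining [-43] -> largest is -43
Collecting the picks in order gives the descending list.
Final answer: [28, 21, 15, 11, -43]


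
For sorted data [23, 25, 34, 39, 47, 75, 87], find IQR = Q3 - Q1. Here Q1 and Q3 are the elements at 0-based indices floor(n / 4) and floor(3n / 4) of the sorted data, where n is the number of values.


The data has n = 7 elements.
Q1 index = floor(7 / 4) = floor(1.75) = 1; Q3 index = floor(3 * 7 / 4) = floor(5.25) = 5
Q1 = element at index 1 = 25
Q3 = element at index 5 = 75
IQR = 75 - 25 = 50
Final answer: 50


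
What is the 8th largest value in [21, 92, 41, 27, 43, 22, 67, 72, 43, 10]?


Sort descending: [92, 72, 67, 43, 43, 41, 27, 22, 21, 10]
The 8th element (1-indexed) is at index 7.
Value = 22
Final answer: 22


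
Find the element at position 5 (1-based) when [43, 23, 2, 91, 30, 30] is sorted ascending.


Sort ascending: [2, 23, 30, 30, 43, 91]
The 5th element (1-indexed) is at index 4.
Value = 43
Final answer: 43


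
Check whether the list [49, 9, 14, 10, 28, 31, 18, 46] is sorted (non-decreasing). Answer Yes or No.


Check consecutive pairs:
  49 <= 9? False
  9 <= 14? True
  14 <= 10? False
  10 <= 28? True
  28 <= 31? True
  31 <= 18? False
  18 <= 46? True
3 consecutive pair(s) are out of order, so the list is not sorted.
Final answer: No


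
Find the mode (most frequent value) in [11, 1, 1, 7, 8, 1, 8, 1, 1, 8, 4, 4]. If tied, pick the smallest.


Count the frequency of each value:
  1 appears 5 time(s)
  4 appears 2 time(s)
  7 appears 1 time(s)
  8 appears 3 time(s)
  11 appears 1 time(s)
Maximum frequency is 5.
Only 1 reaches that frequency, so it is the mode.
Final answer: 1


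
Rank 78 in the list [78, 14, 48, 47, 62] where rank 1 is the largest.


Sort descending: [78, 62, 48, 47, 14]
Find 78 in the sorted list.
78 is at position 1.
Final answer: 1


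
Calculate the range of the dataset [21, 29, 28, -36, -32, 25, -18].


Maximum value: 29
Minimum value: -36
Range = 29 - (-36) = 65
Final answer: 65


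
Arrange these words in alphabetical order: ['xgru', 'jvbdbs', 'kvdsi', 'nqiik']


Compare strings character by character (the first differing letter decides):
  'jvbdbs' < 'kvdsi' since 'j' < 'k' at position 1
  'kvdsi' < 'nqiik' since 'k' < 'n' at position 1
  'nqiik' < 'xgru' since 'n' < 'x' at position 1
Chaining these comparisons gives the alphabetical order.
Final answer: ['jvbdbs', 'kvdsi', 'nqiik', 'xgru']


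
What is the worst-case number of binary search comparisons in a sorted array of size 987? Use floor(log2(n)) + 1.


Binary search halves the search space each step.
Maximum comparisons = floor(log2(987)) + 1
log2(987) = 9.9469
floor(log2(987)) = 9, so 9 + 1 = 10
Final answer: 10


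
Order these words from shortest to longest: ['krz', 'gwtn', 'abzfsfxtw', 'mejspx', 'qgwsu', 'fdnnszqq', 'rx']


Compute lengths:
  'krz' has length 3
  'gwtn' has length 4
  'abzfsfxtw' has length 9
  'mejspx' has length 6
  'qgwsu' has length 5
  'fdnnszqq' has length 8
  'rx' has length 2
Lengths in increasing order: 2 < 3 < 4 < 5 < 6 < 8 < 9
Listing the words in that order gives the answer.
Final answer: ['rx', 'krz', 'gwtn', 'qgwsu', 'mejspx', 'fdnnszqq', 'abzfsfxtw']


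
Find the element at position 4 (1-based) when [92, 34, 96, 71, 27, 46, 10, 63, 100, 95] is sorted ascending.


Sort ascending: [10, 27, 34, 46, 63, 71, 92, 95, 96, 100]
The 4th element (1-indexed) is at index 3.
Value = 46
Final answer: 46


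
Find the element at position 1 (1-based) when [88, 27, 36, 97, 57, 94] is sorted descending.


Sort descending: [97, 94, 88, 57, 36, 27]
The 1st element (1-indexed) is at index 0.
Value = 97
Final answer: 97


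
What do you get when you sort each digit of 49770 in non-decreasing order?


The number 49770 has digits: 4, 9, 7, 7, 0
Sorted: 0, 4, 7, 7, 9
Joining the sorted digits gives the result.
Final answer: 04779


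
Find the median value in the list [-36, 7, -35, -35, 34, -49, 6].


First, sort the list: [-49, -36, -35, -35, 6, 7, 34]
The list has 7 elements (odd count).
The middle index is 3 (0-based), and the element there is -35.
Final answer: -35


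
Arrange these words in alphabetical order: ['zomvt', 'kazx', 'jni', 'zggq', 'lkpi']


Compare strings character by character (the first differing letter decides):
  'jni' < 'kazx' since 'j' < 'k' at position 1
  'kazx' < 'lkpi' since 'k' < 'l' at position 1
  'lkpi' < 'zggq' since 'l' < 'z' at position 1
  'zggq' < 'zomvt' since 'g' < 'o' at position 2
Chaining these comparisons gives the alphabetical order.
Final answer: ['jni', 'kazx', 'lkpi', 'zggq', 'zomvt']


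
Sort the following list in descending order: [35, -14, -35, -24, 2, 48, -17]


Original list: [35, -14, -35, -24, 2, 48, -17]
Repeatedly take the largest remaining element:
  Remaining [35, -14, -35, -24, 2, 48, -17] -> largest is 48
  Remaining [35, -14, -35, -24, 2, -17] -> largest is 35
  Remaining [-14, -35, -24, 2, -17] -> largest is 2
  Remaining [-14, -35, -24, -17] -> largest is -14
  Remaining [-35, -24, -17] -> largest is -17
  Remaining [-35, -24] -> largest is -24
  Remaining [-35] -> largest is -35
Collecting the picks in order gives the descending list.
Final answer: [48, 35, 2, -14, -17, -24, -35]


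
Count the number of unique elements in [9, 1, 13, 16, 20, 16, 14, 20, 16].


List all unique values:
Distinct values: [1, 9, 13, 14, 16, 20]
Count = 6
Final answer: 6


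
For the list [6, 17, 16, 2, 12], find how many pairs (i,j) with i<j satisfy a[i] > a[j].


For each element, count the later elements that are smaller than it:
  6 (index 0): smaller elements after it = [2] -> 1
  17 (index 1): smaller elements after it = [16, 2, 12] -> 3
  16 (index 2): smaller elements after it = [2, 12] -> 2
  2 (index 3): smaller elements after it = [] -> 0
Total inversions = 1 + 3 + 2 + 0 = 6
Final answer: 6


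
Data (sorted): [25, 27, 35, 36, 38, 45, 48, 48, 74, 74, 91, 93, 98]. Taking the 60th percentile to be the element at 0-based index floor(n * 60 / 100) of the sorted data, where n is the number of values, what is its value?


The dataset has n = 13 elements.
Index = floor(13 * 60 / 100) = floor(780 / 100) = floor(7.8) = 7
Counting from index 0 in the sorted data, the element at index 7 is 48.
Final answer: 48


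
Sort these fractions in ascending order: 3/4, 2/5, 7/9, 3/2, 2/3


Convert to decimal for comparison:
  3/4 = 0.75
  2/5 = 0.4
  7/9 = 0.7778
  3/2 = 1.5
  2/3 = 0.6667
Decimals in increasing order: 0.4 < 0.6667 < 0.75 < 0.7778 < 1.5
Writing each back as its fraction gives the sorted order.
Final answer: 2/5, 2/3, 3/4, 7/9, 3/2


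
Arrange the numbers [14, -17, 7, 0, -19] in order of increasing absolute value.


Compute absolute values:
  |14| = 14
  |-17| = 17
  |7| = 7
  |0| = 0
  |-19| = 19
Absolute values in increasing order: 0 < 7 < 14 < 17 < 19
Listing the original numbers in that order gives the answer.
Final answer: [0, 7, 14, -17, -19]


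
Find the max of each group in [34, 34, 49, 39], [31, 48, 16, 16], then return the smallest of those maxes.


Find max of each group:
  Group 1: [34, 34, 49, 39] -> max = 49
  Group 2: [31, 48, 16, 16] -> max = 48
Maxes: [49, 48]
Minimum of maxes = 48
Final answer: 48


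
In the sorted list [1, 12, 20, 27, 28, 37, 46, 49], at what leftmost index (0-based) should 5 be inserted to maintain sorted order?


List is sorted: [1, 12, 20, 27, 28, 37, 46, 49]
We need the leftmost position where 5 can be inserted, i.e. the first index whose element is >= 5 (or the end of the list if none is).
Binary search with low=0, high=8 (0-based indices):
  low=0, high=8, mid=4: a[4]=28 >= 5, so high = 4
  low=0, high=4, mid=2: a[2]=20 >= 5, so high = 2
  low=0, high=2, mid=1: a[1]=12 >= 5, so high = 1
  low=0, high=1, mid=0: a[0]=1 < 5, so low = 1
Now low = high = 1, so the insertion index is 1.
Final answer: 1


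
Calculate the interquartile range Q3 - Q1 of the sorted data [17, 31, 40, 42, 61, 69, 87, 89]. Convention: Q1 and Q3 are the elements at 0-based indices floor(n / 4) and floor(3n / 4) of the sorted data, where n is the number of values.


The data has n = 8 elements.
Q1 index = floor(8 / 4) = floor(2) = 2; Q3 index = floor(3 * 8 / 4) = floor(6) = 6
Q1 = element at index 2 = 40
Q3 = element at index 6 = 87
IQR = 87 - 40 = 47
Final answer: 47


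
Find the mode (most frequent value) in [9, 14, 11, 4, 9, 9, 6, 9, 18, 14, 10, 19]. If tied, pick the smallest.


Count the frequency of each value:
  4 appears 1 time(s)
  6 appears 1 time(s)
  9 appears 4 time(s)
  10 appears 1 time(s)
  11 appears 1 time(s)
  14 appears 2 time(s)
  18 appears 1 time(s)
  19 appears 1 time(s)
Maximum frequency is 4.
Only 9 reaches that frequency, so it is the mode.
Final answer: 9


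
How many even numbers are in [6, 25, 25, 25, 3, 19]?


Check each element:
  6 is even
  25 is odd
  25 is odd
  25 is odd
  3 is odd
  19 is odd
Evens: [6]
Count of evens = 1
Final answer: 1


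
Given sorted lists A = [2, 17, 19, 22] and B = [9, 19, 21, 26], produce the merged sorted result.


List A: [2, 17, 19, 22]
List B: [9, 19, 21, 26]
Repeatedly compare the front elements and take the smaller:
  2 vs 9 -> take 2
  17 vs 9 -> take 9
  17 vs 19 -> take 17
  19 vs 19 -> take 19
  22 vs 19 -> take 19
  22 vs 21 -> take 21
  22 vs 26 -> take 22
  A is exhausted; append the rest of B: [26]
Final answer: [2, 9, 17, 19, 19, 21, 22, 26]


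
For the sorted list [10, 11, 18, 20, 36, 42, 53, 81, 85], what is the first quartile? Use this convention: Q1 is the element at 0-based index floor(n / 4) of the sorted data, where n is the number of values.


The list has n = 9 elements.
Q1 index = floor(9 / 4) = floor(2.25) = 2
Counting from index 0 in the sorted data, the element at index 2 is 18.
Final answer: 18


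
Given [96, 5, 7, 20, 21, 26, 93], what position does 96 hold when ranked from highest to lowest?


Sort descending: [96, 93, 26, 21, 20, 7, 5]
Find 96 in the sorted list.
96 is at position 1.
Final answer: 1


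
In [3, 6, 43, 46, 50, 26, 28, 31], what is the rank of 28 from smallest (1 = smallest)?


Sort ascending: [3, 6, 26, 28, 31, 43, 46, 50]
Find 28 in the sorted list.
28 is at position 4 (1-indexed).
Final answer: 4


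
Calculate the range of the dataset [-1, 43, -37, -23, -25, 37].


Maximum value: 43
Minimum value: -37
Range = 43 - (-37) = 80
Final answer: 80


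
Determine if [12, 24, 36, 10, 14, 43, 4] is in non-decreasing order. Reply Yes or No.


Check consecutive pairs:
  12 <= 24? True
  24 <= 36? True
  36 <= 10? False
  10 <= 14? True
  14 <= 43? True
  43 <= 4? False
2 consecutive pair(s) are out of order, so the list is not sorted.
Final answer: No


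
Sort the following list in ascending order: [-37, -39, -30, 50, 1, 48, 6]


Original list: [-37, -39, -30, 50, 1, 48, 6]
Repeatedly take the smallest remaining element:
  Remaining [-37, -39, -30, 50, 1, 48, 6] -> smallest is -39
  Remaining [-37, -30, 50, 1, 48, 6] -> smallest is -37
  Remaining [-30, 50, 1, 48, 6] -> smallest is -30
  Remaining [50, 1, 48, 6] -> smallest is 1
  Remaining [50, 48, 6] -> smallest is 6
  Remaining [50, 48] -> smallest is 48
  Remaining [50] -> smallest is 50
Collecting the picks in order gives the sorted list.
Final answer: [-39, -37, -30, 1, 6, 48, 50]


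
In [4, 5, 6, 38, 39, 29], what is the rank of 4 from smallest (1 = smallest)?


Sort ascending: [4, 5, 6, 29, 38, 39]
Find 4 in the sorted list.
4 is at position 1 (1-indexed).
Final answer: 1


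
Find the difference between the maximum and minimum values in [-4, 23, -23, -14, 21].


Maximum value: 23
Minimum value: -23
Range = 23 - (-23) = 46
Final answer: 46


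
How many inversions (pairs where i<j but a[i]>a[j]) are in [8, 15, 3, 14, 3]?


For each element, count the later elements that are smaller than it:
  8 (index 0): smaller elements after it = [3, 3] -> 2
  15 (index 1): smaller elements after it = [3, 14, 3] -> 3
  3 (index 2): smaller elements after it = [] -> 0
  14 (index 3): smaller elements after it = [3] -> 1
Total inversions = 2 + 3 + 0 + 1 = 6
Final answer: 6


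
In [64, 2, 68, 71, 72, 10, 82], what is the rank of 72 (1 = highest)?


Sort descending: [82, 72, 71, 68, 64, 10, 2]
Find 72 in the sorted list.
72 is at position 2.
Final answer: 2


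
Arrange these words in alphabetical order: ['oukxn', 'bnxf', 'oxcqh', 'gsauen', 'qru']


Compare strings character by character (the first differing letter decides):
  'bnxf' < 'gsauen' since 'b' < 'g' at position 1
  'gsauen' < 'oukxn' since 'g' < 'o' at position 1
  'oukxn' < 'oxcqh' since 'u' < 'x' at position 2
  'oxcqh' < 'qru' since 'o' < 'q' at position 1
Chaining these comparisons gives the alphabetical order.
Final answer: ['bnxf', 'gsauen', 'oukxn', 'oxcqh', 'qru']


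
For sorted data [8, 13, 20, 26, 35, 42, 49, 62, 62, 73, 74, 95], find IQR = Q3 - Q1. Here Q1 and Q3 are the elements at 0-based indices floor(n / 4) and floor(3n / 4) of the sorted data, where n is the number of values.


The data has n = 12 elements.
Q1 index = floor(12 / 4) = floor(3) = 3; Q3 index = floor(3 * 12 / 4) = floor(9) = 9
Q1 = element at index 3 = 26
Q3 = element at index 9 = 73
IQR = 73 - 26 = 47
Final answer: 47


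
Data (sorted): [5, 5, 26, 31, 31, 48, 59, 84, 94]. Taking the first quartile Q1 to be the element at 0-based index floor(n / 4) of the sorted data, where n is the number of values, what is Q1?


The list has n = 9 elements.
Q1 index = floor(9 / 4) = floor(2.25) = 2
Counting from index 0 in the sorted data, the element at index 2 is 26.
Final answer: 26


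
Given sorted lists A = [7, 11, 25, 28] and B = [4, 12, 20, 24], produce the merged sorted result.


List A: [7, 11, 25, 28]
List B: [4, 12, 20, 24]
Repeatedly compare the front elements and take the smaller:
  7 vs 4 -> take 4
  7 vs 12 -> take 7
  11 vs 12 -> take 11
  25 vs 12 -> take 12
  25 vs 20 -> take 20
  25 vs 24 -> take 24
  B is exhausted; append the rest of A: [25, 28]
Final answer: [4, 7, 11, 12, 20, 24, 25, 28]


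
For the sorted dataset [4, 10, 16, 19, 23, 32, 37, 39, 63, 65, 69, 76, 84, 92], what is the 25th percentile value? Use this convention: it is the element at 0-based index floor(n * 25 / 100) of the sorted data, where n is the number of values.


The dataset has n = 14 elements.
Index = floor(14 * 25 / 100) = floor(350 / 100) = floor(3.5) = 3
Counting from index 0 in the sorted data, the element at index 3 is 19.
Final answer: 19


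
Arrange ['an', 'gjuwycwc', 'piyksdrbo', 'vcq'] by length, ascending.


Compute lengths:
  'an' has length 2
  'gjuwycwc' has length 8
  'piyksdrbo' has length 9
  'vcq' has length 3
Lengths in increasing order: 2 < 3 < 8 < 9
Listing the words in that order gives the answer.
Final answer: ['an', 'vcq', 'gjuwycwc', 'piyksdrbo']


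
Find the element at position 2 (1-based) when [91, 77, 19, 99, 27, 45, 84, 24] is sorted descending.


Sort descending: [99, 91, 84, 77, 45, 27, 24, 19]
The 2nd element (1-indexed) is at index 1.
Value = 91
Final answer: 91


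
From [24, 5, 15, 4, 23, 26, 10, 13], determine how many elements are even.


Check each element:
  24 is even
  5 is odd
  15 is odd
  4 is even
  23 is odd
  26 is even
  10 is even
  13 is odd
Evens: [24, 4, 26, 10]
Count of evens = 4
Final answer: 4


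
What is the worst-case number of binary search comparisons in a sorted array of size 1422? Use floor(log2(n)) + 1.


Binary search halves the search space each step.
Maximum comparisons = floor(log2(1422)) + 1
log2(1422) = 10.4737
floor(log2(1422)) = 10, so 10 + 1 = 11
Final answer: 11


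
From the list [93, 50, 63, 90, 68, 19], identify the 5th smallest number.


Sort ascending: [19, 50, 63, 68, 90, 93]
The 5th element (1-indexed) is at index 4.
Value = 90
Final answer: 90


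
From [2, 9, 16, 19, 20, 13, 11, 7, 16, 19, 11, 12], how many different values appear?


List all unique values:
Distinct values: [2, 7, 9, 11, 12, 13, 16, 19, 20]
Count = 9
Final answer: 9


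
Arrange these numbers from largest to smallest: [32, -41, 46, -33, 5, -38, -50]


Original list: [32, -41, 46, -33, 5, -38, -50]
Repeatedly take the largest remaining element:
  Remaining [32, -41, 46, -33, 5, -38, -50] -> largest is 46
  Remaining [32, -41, -33, 5, -38, -50] -> largest is 32
  Remaining [-41, -33, 5, -38, -50] -> largest is 5
  Remaining [-41, -33, -38, -50] -> largest is -33
  Remaining [-41, -38, -50] -> largest is -38
  Remaining [-41, -50] -> largest is -41
  Remaining [-50] -> largest is -50
Collecting the picks in order gives the descending list.
Final answer: [46, 32, 5, -33, -38, -41, -50]
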